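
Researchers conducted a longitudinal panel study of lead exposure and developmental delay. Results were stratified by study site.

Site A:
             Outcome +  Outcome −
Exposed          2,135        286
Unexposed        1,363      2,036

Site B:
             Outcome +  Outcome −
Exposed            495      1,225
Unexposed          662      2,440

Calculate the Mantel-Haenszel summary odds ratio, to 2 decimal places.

4.24

OR_MH = Σ(aᵢdᵢ/nᵢ) / Σ(bᵢcᵢ/nᵢ), where nᵢ is the stratum total.
Stratum 1 (Site A): n = 5820; a·d/n = 2135·2036/5820 = 746.8832; b·c/n = 286·1363/5820 = 66.9790
Stratum 2 (Site B): n = 4822; a·d/n = 495·2440/4822 = 250.4770; b·c/n = 1225·662/4822 = 168.1771
OR_MH = (746.8832 + 250.4770) / (66.9790 + 168.1771) = 997.3601 / 235.1561 = 4.24127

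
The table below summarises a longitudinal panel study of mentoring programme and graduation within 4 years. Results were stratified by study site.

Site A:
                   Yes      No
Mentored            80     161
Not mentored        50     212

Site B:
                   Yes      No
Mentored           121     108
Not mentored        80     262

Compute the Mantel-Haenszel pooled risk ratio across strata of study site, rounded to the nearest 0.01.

2.04

RR_MH = Σ(aᵢ·n₀ᵢ/nᵢ) / Σ(cᵢ·n₁ᵢ/nᵢ), with n₁ᵢ = aᵢ+bᵢ (exposed), n₀ᵢ = cᵢ+dᵢ (unexposed), nᵢ = n₁ᵢ+n₀ᵢ.
Stratum 1 (Site A): n₁ = 241, n₀ = 262, n = 503; a·n₀/n = 80·262/503 = 41.6700; c·n₁/n = 50·241/503 = 23.9563
Stratum 2 (Site B): n₁ = 229, n₀ = 342, n = 571; a·n₀/n = 121·342/571 = 72.4729; c·n₁/n = 80·229/571 = 32.0841
RR_MH = (41.6700 + 72.4729) / (23.9563 + 32.0841) = 114.1428 / 56.0403 = 2.03680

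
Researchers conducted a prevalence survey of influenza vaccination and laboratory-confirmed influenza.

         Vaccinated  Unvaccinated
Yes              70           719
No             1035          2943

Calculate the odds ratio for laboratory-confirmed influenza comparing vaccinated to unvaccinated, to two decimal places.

0.28

Reading the table with exposure as columns: a = 70 (Vaccinated, case), b = 1035 (Vaccinated, non-case), c = 719 (Unvaccinated, case), d = 2943.
OR = (a·d)/(b·c) = (70 × 2943) / (1035 × 719) = 206010 / 744165 = 0.27683
Exposure is associated with lower odds of laboratory-confirmed influenza (OR = 0.28 < 1).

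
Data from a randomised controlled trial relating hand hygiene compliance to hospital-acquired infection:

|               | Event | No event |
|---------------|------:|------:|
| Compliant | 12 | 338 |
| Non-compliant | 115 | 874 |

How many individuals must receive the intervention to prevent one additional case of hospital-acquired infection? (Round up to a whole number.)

Risk in treated group = 12/350 = 0.03429; risk in control = 115/989 = 0.11628.
Absolute risk reduction = 0.11628 − 0.03429 = 0.08199
NNT = 1 / ARR = 1 / 0.08199 = 12.196 → round up → 13

13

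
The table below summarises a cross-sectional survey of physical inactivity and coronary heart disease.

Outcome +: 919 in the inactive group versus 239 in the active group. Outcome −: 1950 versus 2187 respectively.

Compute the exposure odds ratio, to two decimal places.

4.31

From the description: a = 919, b = 1950, c = 239, d = 2187.
OR = (a·d)/(b·c) = (919 × 2187) / (1950 × 239) = 2009853 / 466050 = 4.31253
The odds of coronary heart disease are about 4.31 times as high in the inactive group.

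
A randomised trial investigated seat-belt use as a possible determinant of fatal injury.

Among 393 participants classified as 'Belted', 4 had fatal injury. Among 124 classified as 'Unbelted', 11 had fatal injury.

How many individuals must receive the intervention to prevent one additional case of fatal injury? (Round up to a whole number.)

13

Risk in treated group = 4/393 = 0.01018; risk in control = 11/124 = 0.08871.
Absolute risk reduction = 0.08871 − 0.01018 = 0.07853
NNT = 1 / ARR = 1 / 0.07853 = 12.734 → round up → 13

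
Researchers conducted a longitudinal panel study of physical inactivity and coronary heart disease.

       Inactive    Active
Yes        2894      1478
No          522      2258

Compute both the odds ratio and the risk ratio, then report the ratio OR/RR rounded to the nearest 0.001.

Reading the table with exposure as columns: a = 2894 (Inactive, case), b = 522 (Inactive, non-case), c = 1478 (Active, case), d = 2258.
OR = (2894·2258)/(522·1478) = 6534652/771516 = 8.46989
Risk in exposed = 2894/3416 = 0.84719; risk in unexposed = 1478/3736 = 0.39561; RR = 2.14148
OR/RR = 8.46989 / 2.14148 = 3.95516
The outcome is not rare, so the OR lies further from 1 than the RR.

3.955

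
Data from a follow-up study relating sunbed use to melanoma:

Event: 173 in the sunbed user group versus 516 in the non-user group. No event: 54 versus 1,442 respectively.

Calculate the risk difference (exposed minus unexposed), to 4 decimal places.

From the description: a = 173, b = 54, c = 516, d = 1442.
Risk in exposed = 173/227 = 0.762115; risk in unexposed = 516/1958 = 0.263534.
Risk difference = 0.762115 − 0.263534 = 0.498580

0.4986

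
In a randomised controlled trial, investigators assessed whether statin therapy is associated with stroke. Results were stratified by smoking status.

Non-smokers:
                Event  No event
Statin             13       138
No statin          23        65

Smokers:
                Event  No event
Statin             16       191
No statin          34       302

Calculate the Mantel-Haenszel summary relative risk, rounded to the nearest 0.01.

0.53

RR_MH = Σ(aᵢ·n₀ᵢ/nᵢ) / Σ(cᵢ·n₁ᵢ/nᵢ), with n₁ᵢ = aᵢ+bᵢ (exposed), n₀ᵢ = cᵢ+dᵢ (unexposed), nᵢ = n₁ᵢ+n₀ᵢ.
Stratum 1 (Non-smokers): n₁ = 151, n₀ = 88, n = 239; a·n₀/n = 13·88/239 = 4.7866; c·n₁/n = 23·151/239 = 14.5314
Stratum 2 (Smokers): n₁ = 207, n₀ = 336, n = 543; a·n₀/n = 16·336/543 = 9.9006; c·n₁/n = 34·207/543 = 12.9613
RR_MH = (4.7866 + 9.9006) / (14.5314 + 12.9613) = 14.6872 / 27.4927 = 0.53422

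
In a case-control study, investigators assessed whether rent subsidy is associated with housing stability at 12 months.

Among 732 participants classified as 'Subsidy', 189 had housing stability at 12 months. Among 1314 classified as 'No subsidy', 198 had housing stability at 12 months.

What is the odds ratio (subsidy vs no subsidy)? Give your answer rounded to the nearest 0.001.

From the description: a = 189, b = 543, c = 198, d = 1116.
OR = (a·d)/(b·c) = (189 × 1116) / (543 × 198) = 210924 / 107514 = 1.96183
The odds of housing stability at 12 months are about 1.96 times as high in the subsidy group.

1.962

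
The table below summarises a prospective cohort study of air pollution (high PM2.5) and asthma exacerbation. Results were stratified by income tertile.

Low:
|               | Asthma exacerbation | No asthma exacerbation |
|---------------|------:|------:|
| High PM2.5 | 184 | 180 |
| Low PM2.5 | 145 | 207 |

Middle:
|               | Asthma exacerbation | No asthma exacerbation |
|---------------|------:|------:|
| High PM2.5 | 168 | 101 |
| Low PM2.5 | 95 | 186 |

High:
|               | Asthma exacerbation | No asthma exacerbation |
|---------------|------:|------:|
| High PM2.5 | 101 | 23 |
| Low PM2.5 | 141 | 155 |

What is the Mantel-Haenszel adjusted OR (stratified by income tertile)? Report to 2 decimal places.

OR_MH = Σ(aᵢdᵢ/nᵢ) / Σ(bᵢcᵢ/nᵢ), where nᵢ is the stratum total.
Stratum 1 (Low): n = 716; a·d/n = 184·207/716 = 53.1955; b·c/n = 180·145/716 = 36.4525
Stratum 2 (Middle): n = 550; a·d/n = 168·186/550 = 56.8145; b·c/n = 101·95/550 = 17.4455
Stratum 3 (High): n = 420; a·d/n = 101·155/420 = 37.2738; b·c/n = 23·141/420 = 7.7214
OR_MH = (53.1955 + 56.8145 + 37.2738) / (36.4525 + 17.4455 + 7.7214) = 147.2839 / 61.6194 = 2.39022

2.39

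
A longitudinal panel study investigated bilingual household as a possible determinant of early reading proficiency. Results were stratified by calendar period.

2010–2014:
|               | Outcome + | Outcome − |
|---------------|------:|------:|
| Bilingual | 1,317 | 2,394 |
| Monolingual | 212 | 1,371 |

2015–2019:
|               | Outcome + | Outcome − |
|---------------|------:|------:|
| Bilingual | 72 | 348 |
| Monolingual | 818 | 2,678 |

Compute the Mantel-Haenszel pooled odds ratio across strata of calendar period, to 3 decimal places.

2.316

OR_MH = Σ(aᵢdᵢ/nᵢ) / Σ(bᵢcᵢ/nᵢ), where nᵢ is the stratum total.
Stratum 1 (2010–2014): n = 5294; a·d/n = 1317·1371/5294 = 341.0667; b·c/n = 2394·212/5294 = 95.8685
Stratum 2 (2015–2019): n = 3916; a·d/n = 72·2678/3916 = 49.2380; b·c/n = 348·818/3916 = 72.6925
OR_MH = (341.0667 + 49.2380) / (95.8685 + 72.6925) = 390.3047 / 168.5611 = 2.31551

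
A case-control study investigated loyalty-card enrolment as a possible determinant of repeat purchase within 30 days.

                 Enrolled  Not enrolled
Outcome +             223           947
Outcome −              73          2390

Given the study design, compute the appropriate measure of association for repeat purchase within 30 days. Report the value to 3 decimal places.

Reading the table with exposure as columns: a = 223 (Enrolled, case), b = 73 (Enrolled, non-case), c = 947 (Not enrolled, case), d = 2390.
This is a case-control study: participants were sampled on outcome status, so risks in the source population cannot be estimated directly — relative risk is not valid here. The odds ratio is the appropriate measure.
OR = (a·d)/(b·c) = (223 × 2390) / (73 × 947) = 532970 / 69131 = 7.70957

7.710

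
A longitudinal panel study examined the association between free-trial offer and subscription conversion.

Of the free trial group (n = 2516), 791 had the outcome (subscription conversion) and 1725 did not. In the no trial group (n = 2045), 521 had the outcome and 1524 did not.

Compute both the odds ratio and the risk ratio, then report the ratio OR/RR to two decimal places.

1.09

From the description: a = 791, b = 1725, c = 521, d = 1524.
OR = (791·1524)/(1725·521) = 1205484/898725 = 1.34133
Risk in exposed = 791/2516 = 0.31439; risk in unexposed = 521/2045 = 0.25477; RR = 1.23402
OR/RR = 1.34133 / 1.23402 = 1.08696
The outcome is not rare, so the OR lies further from 1 than the RR.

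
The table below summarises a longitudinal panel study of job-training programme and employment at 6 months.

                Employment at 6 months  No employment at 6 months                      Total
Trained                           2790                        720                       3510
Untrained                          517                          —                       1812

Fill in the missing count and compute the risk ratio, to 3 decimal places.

The missing cell is in the unexposed row: 1812 − 517 = 1295.
So a = 2790, b = 720, c = 517, d = 1295.
RR = [a/(a+b)] / [c/(c+d)] = (2790/3510) / (517/1812) = 0.79487/0.28532 = 2.78589

2.786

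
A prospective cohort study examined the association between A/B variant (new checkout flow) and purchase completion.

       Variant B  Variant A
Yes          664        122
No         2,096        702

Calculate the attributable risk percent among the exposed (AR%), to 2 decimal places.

38.46

Reading the table with exposure as columns: a = 664 (Variant B, case), b = 2096 (Variant B, non-case), c = 122 (Variant A, case), d = 702.
Risk in exposed = 664/2760 = 0.24058; risk in unexposed = 122/824 = 0.14806.
RR = 0.24058/0.14806 = 1.62490
AR% = (RR − 1)/RR × 100 = (1.62490 − 1)/1.62490 × 100 = 38.4577%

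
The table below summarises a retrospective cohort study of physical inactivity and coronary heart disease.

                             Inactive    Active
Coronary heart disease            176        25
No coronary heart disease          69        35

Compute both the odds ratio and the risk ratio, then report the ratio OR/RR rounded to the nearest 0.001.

2.071

Reading the table with exposure as columns: a = 176 (Inactive, case), b = 69 (Inactive, non-case), c = 25 (Active, case), d = 35.
OR = (176·35)/(69·25) = 6160/1725 = 3.57101
Risk in exposed = 176/245 = 0.71837; risk in unexposed = 25/60 = 0.41667; RR = 1.72408
OR/RR = 3.57101 / 1.72408 = 2.07126
The outcome is not rare, so the OR lies further from 1 than the RR.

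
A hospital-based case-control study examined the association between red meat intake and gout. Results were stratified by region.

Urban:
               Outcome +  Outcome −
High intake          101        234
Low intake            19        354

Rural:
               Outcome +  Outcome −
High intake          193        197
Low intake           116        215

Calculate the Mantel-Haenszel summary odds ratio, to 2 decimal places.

2.85

OR_MH = Σ(aᵢdᵢ/nᵢ) / Σ(bᵢcᵢ/nᵢ), where nᵢ is the stratum total.
Stratum 1 (Urban): n = 708; a·d/n = 101·354/708 = 50.5000; b·c/n = 234·19/708 = 6.2797
Stratum 2 (Rural): n = 721; a·d/n = 193·215/721 = 57.5520; b·c/n = 197·116/721 = 31.6949
OR_MH = (50.5000 + 57.5520) / (6.2797 + 31.6949) = 108.0520 / 37.9745 = 2.84538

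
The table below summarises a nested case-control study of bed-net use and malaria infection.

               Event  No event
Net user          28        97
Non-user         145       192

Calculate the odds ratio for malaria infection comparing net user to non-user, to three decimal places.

0.382

Cells: a = 28, b = 97, c = 145, d = 192.
OR = (a·d)/(b·c) = (28 × 192) / (97 × 145) = 5376 / 14065 = 0.38223
Exposure is associated with lower odds of malaria infection (OR = 0.38 < 1).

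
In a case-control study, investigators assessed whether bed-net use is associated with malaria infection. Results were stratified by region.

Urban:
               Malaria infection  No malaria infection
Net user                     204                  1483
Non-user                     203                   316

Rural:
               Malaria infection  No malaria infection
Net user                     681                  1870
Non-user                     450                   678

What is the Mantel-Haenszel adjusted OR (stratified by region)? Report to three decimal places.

0.424

OR_MH = Σ(aᵢdᵢ/nᵢ) / Σ(bᵢcᵢ/nᵢ), where nᵢ is the stratum total.
Stratum 1 (Urban): n = 2206; a·d/n = 204·316/2206 = 29.2221; b·c/n = 1483·203/2206 = 136.4683
Stratum 2 (Rural): n = 3679; a·d/n = 681·678/3679 = 125.5010; b·c/n = 1870·450/3679 = 228.7306
OR_MH = (29.2221 + 125.5010) / (136.4683 + 228.7306) = 154.7231 / 365.1989 = 0.42367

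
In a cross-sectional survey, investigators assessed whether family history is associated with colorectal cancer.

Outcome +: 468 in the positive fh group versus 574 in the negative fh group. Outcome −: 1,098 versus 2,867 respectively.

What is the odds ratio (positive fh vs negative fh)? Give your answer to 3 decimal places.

2.129

From the description: a = 468, b = 1098, c = 574, d = 2867.
OR = (a·d)/(b·c) = (468 × 2867) / (1098 × 574) = 1341756 / 630252 = 2.12892
The odds of colorectal cancer are about 2.13 times as high in the positive fh group.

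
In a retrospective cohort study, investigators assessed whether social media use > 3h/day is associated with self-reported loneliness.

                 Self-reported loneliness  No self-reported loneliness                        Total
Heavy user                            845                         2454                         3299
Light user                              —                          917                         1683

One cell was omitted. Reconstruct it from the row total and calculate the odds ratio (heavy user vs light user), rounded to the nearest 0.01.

0.41

The missing cell is in the unexposed row: 1683 − 917 = 766.
So a = 845, b = 2454, c = 766, d = 917.
OR = (a·d)/(b·c) = (845 × 917) / (2454 × 766) = 774865 / 1879764 = 0.41221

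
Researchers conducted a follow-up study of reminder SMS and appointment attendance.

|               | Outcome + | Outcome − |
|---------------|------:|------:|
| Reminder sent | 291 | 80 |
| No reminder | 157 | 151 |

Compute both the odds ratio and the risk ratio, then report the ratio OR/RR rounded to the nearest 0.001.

Cells: a = 291, b = 80, c = 157, d = 151.
OR = (291·151)/(80·157) = 43941/12560 = 3.49849
Risk in exposed = 291/371 = 0.78437; risk in unexposed = 157/308 = 0.50974; RR = 1.53876
OR/RR = 3.49849 / 1.53876 = 2.27358
The outcome is not rare, so the OR lies further from 1 than the RR.

2.274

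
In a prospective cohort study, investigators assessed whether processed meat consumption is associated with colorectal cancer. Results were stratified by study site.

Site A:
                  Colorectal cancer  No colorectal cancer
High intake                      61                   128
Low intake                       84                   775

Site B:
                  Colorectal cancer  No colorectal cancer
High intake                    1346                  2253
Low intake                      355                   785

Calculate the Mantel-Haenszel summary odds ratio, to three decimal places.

OR_MH = Σ(aᵢdᵢ/nᵢ) / Σ(bᵢcᵢ/nᵢ), where nᵢ is the stratum total.
Stratum 1 (Site A): n = 1048; a·d/n = 61·775/1048 = 45.1097; b·c/n = 128·84/1048 = 10.2595
Stratum 2 (Site B): n = 4739; a·d/n = 1346·785/4739 = 222.9605; b·c/n = 2253·355/4739 = 168.7729
OR_MH = (45.1097 + 222.9605) / (10.2595 + 168.7729) = 268.0703 / 179.0325 = 1.49733

1.497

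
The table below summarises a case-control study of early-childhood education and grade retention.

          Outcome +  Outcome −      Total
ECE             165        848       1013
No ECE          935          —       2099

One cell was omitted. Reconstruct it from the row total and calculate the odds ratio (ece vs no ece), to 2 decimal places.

0.24

The missing cell is in the unexposed row: 2099 − 935 = 1164.
So a = 165, b = 848, c = 935, d = 1164.
OR = (a·d)/(b·c) = (165 × 1164) / (848 × 935) = 192060 / 792880 = 0.24223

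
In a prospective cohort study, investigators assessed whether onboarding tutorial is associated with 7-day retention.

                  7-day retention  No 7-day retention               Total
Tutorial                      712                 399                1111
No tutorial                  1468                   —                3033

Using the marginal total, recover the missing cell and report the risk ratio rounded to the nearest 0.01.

The missing cell is in the unexposed row: 3033 − 1468 = 1565.
So a = 712, b = 399, c = 1468, d = 1565.
RR = [a/(a+b)] / [c/(c+d)] = (712/1111) / (1468/3033) = 0.64086/0.48401 = 1.32407

1.32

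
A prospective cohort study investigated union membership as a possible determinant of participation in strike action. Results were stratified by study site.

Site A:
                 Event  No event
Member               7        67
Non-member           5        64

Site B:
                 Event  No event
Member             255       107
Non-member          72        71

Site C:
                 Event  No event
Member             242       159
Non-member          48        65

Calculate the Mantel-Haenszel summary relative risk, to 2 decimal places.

RR_MH = Σ(aᵢ·n₀ᵢ/nᵢ) / Σ(cᵢ·n₁ᵢ/nᵢ), with n₁ᵢ = aᵢ+bᵢ (exposed), n₀ᵢ = cᵢ+dᵢ (unexposed), nᵢ = n₁ᵢ+n₀ᵢ.
Stratum 1 (Site A): n₁ = 74, n₀ = 69, n = 143; a·n₀/n = 7·69/143 = 3.3776; c·n₁/n = 5·74/143 = 2.5874
Stratum 2 (Site B): n₁ = 362, n₀ = 143, n = 505; a·n₀/n = 255·143/505 = 72.2079; c·n₁/n = 72·362/505 = 51.6119
Stratum 3 (Site C): n₁ = 401, n₀ = 113, n = 514; a·n₀/n = 242·113/514 = 53.2023; c·n₁/n = 48·401/514 = 37.4475
RR_MH = (3.3776 + 72.2079 + 53.2023) / (2.5874 + 51.6119 + 37.4475) = 128.7879 / 91.6468 = 1.40526

1.41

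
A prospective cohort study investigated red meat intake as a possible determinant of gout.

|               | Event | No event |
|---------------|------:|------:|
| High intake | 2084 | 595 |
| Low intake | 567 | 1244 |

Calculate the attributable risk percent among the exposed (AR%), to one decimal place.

59.8

Cells: a = 2084, b = 595, c = 567, d = 1244.
Risk in exposed = 2084/2679 = 0.77790; risk in unexposed = 567/1811 = 0.31309.
RR = 0.77790/0.31309 = 2.48462
AR% = (RR − 1)/RR × 100 = (2.48462 − 1)/2.48462 × 100 = 59.7524%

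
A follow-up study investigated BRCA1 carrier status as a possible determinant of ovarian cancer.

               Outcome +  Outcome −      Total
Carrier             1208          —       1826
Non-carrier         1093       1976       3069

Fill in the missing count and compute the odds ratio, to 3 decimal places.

The missing cell is in the exposed row: 1826 − 1208 = 618.
So a = 1208, b = 618, c = 1093, d = 1976.
OR = (a·d)/(b·c) = (1208 × 1976) / (618 × 1093) = 2387008 / 675474 = 3.53383

3.534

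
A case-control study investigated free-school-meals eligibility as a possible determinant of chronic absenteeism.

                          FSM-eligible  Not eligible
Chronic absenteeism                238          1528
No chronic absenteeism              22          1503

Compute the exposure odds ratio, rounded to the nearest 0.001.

Reading the table with exposure as columns: a = 238 (FSM-eligible, case), b = 22 (FSM-eligible, non-case), c = 1528 (Not eligible, case), d = 1503.
OR = (a·d)/(b·c) = (238 × 1503) / (22 × 1528) = 357714 / 33616 = 10.64118
The odds of chronic absenteeism are about 10.64 times as high in the fsm-eligible group.

10.641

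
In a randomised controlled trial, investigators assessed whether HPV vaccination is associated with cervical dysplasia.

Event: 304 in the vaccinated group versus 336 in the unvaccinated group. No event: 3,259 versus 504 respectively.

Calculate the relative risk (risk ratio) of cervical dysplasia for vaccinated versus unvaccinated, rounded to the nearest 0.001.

From the description: a = 304, b = 3259, c = 336, d = 504.
Risk in exposed = 304/3563 = 0.08532; risk in unexposed = 336/840 = 0.40000.
RR = 0.08532 / 0.40000 = 0.21330
The risk is 79% lower among the exposed than among the unexposed.

0.213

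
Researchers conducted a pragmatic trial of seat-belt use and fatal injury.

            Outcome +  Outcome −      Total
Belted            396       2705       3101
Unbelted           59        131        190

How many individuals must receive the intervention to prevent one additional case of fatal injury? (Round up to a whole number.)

6

Risk in treated group = 396/3101 = 0.12770; risk in control = 59/190 = 0.31053.
Absolute risk reduction = 0.31053 − 0.12770 = 0.18283
NNT = 1 / ARR = 1 / 0.18283 = 5.470 → round up → 6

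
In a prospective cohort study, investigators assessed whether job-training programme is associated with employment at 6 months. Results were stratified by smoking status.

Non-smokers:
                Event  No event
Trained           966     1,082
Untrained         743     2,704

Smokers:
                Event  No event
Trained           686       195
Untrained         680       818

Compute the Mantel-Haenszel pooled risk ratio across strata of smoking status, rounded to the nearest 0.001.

RR_MH = Σ(aᵢ·n₀ᵢ/nᵢ) / Σ(cᵢ·n₁ᵢ/nᵢ), with n₁ᵢ = aᵢ+bᵢ (exposed), n₀ᵢ = cᵢ+dᵢ (unexposed), nᵢ = n₁ᵢ+n₀ᵢ.
Stratum 1 (Non-smokers): n₁ = 2048, n₀ = 3447, n = 5495; a·n₀/n = 966·3447/5495 = 605.9694; c·n₁/n = 743·2048/5495 = 276.9179
Stratum 2 (Smokers): n₁ = 881, n₀ = 1498, n = 2379; a·n₀/n = 686·1498/2379 = 431.9580; c·n₁/n = 680·881/2379 = 251.8201
RR_MH = (605.9694 + 431.9580) / (276.9179 + 251.8201) = 1037.9274 / 528.7380 = 1.96303

1.963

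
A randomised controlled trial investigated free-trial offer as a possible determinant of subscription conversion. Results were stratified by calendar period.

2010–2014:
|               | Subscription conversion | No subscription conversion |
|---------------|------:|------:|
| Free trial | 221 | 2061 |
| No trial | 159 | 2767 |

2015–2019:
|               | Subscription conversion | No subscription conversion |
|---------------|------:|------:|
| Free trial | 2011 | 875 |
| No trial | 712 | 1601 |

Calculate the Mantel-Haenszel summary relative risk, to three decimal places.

RR_MH = Σ(aᵢ·n₀ᵢ/nᵢ) / Σ(cᵢ·n₁ᵢ/nᵢ), with n₁ᵢ = aᵢ+bᵢ (exposed), n₀ᵢ = cᵢ+dᵢ (unexposed), nᵢ = n₁ᵢ+n₀ᵢ.
Stratum 1 (2010–2014): n₁ = 2282, n₀ = 2926, n = 5208; a·n₀/n = 221·2926/5208 = 124.1640; c·n₁/n = 159·2282/5208 = 69.6694
Stratum 2 (2015–2019): n₁ = 2886, n₀ = 2313, n = 5199; a·n₀/n = 2011·2313/5199 = 894.6803; c·n₁/n = 712·2886/5199 = 395.2360
RR_MH = (124.1640 + 894.6803) / (69.6694 + 395.2360) = 1018.8443 / 464.9054 = 2.19151

2.192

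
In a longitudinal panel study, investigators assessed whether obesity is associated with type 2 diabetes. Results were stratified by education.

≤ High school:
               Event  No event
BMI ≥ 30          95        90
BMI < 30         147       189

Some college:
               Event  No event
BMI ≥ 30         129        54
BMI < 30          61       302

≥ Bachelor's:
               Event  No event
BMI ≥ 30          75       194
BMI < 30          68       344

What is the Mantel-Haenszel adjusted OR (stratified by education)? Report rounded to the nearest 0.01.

OR_MH = Σ(aᵢdᵢ/nᵢ) / Σ(bᵢcᵢ/nᵢ), where nᵢ is the stratum total.
Stratum 1 (≤ High school): n = 521; a·d/n = 95·189/521 = 34.4626; b·c/n = 90·147/521 = 25.3935
Stratum 2 (Some college): n = 546; a·d/n = 129·302/546 = 71.3516; b·c/n = 54·61/546 = 6.0330
Stratum 3 (≥ Bachelor's): n = 681; a·d/n = 75·344/681 = 37.8855; b·c/n = 194·68/681 = 19.3715
OR_MH = (34.4626 + 71.3516 + 37.8855) / (25.3935 + 6.0330 + 19.3715) = 143.6997 / 50.7980 = 2.82885

2.83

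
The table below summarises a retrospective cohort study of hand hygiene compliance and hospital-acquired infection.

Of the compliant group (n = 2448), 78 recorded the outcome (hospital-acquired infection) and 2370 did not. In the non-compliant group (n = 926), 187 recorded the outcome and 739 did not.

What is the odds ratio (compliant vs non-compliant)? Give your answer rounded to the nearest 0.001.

0.130

From the description: a = 78, b = 2370, c = 187, d = 739.
OR = (a·d)/(b·c) = (78 × 739) / (2370 × 187) = 57642 / 443190 = 0.13006
Exposure is associated with lower odds of hospital-acquired infection (OR = 0.13 < 1).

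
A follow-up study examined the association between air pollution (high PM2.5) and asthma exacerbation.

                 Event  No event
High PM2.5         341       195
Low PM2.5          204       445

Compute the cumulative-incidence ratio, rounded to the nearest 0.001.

Cells: a = 341, b = 195, c = 204, d = 445.
Risk in exposed = 341/536 = 0.63619; risk in unexposed = 204/649 = 0.31433.
RR = 0.63619 / 0.31433 = 2.02397
The risk among the exposed is 2.02 times that among the unexposed.

2.024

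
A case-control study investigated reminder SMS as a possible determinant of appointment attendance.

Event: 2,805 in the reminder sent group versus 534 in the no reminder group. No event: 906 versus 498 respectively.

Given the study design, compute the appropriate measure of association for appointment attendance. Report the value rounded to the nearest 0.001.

From the description: a = 2805, b = 906, c = 534, d = 498.
This is a case-control study: participants were sampled on outcome status, so risks in the source population cannot be estimated directly — relative risk is not valid here. The odds ratio is the appropriate measure.
OR = (a·d)/(b·c) = (2805 × 498) / (906 × 534) = 1396890 / 483804 = 2.88731

2.887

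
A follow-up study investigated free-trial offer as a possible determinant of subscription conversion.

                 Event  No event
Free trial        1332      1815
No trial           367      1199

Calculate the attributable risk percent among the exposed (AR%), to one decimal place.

44.6

Cells: a = 1332, b = 1815, c = 367, d = 1199.
Risk in exposed = 1332/3147 = 0.42326; risk in unexposed = 367/1566 = 0.23436.
RR = 0.42326/0.23436 = 1.80606
AR% = (RR − 1)/RR × 100 = (1.80606 − 1)/1.80606 × 100 = 44.6310%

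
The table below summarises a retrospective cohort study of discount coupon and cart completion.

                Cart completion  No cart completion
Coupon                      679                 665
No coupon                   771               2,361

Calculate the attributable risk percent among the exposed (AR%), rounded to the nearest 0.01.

Cells: a = 679, b = 665, c = 771, d = 2361.
Risk in exposed = 679/1344 = 0.50521; risk in unexposed = 771/3132 = 0.24617.
RR = 0.50521/0.24617 = 2.05229
AR% = (RR − 1)/RR × 100 = (2.05229 − 1)/2.05229 × 100 = 51.2738%

51.27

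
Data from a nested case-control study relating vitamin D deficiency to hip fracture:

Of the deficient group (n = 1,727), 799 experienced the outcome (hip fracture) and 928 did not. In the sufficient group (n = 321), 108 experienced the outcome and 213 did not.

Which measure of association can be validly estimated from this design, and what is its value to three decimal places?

From the description: a = 799, b = 928, c = 108, d = 213.
This is a nested case-control study: participants were sampled on outcome status, so risks in the source population cannot be estimated directly — relative risk is not valid here. The odds ratio is the appropriate measure.
OR = (a·d)/(b·c) = (799 × 213) / (928 × 108) = 170187 / 100224 = 1.69807

1.698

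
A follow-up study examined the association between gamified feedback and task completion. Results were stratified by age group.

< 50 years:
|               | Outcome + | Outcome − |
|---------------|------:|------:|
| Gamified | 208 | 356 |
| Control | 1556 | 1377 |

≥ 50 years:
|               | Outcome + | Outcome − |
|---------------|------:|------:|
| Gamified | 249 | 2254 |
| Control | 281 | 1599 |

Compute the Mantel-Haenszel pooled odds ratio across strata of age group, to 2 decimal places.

OR_MH = Σ(aᵢdᵢ/nᵢ) / Σ(bᵢcᵢ/nᵢ), where nᵢ is the stratum total.
Stratum 1 (< 50 years): n = 3497; a·d/n = 208·1377/3497 = 81.9033; b·c/n = 356·1556/3497 = 158.4032
Stratum 2 (≥ 50 years): n = 4383; a·d/n = 249·1599/4383 = 90.8398; b·c/n = 2254·281/4383 = 144.5070
OR_MH = (81.9033 + 90.8398) / (158.4032 + 144.5070) = 172.7432 / 302.9102 = 0.57028

0.57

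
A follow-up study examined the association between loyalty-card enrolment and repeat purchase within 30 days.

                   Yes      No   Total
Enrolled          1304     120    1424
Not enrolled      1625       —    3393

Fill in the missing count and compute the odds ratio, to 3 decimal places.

11.823

The missing cell is in the unexposed row: 3393 − 1625 = 1768.
So a = 1304, b = 120, c = 1625, d = 1768.
OR = (a·d)/(b·c) = (1304 × 1768) / (120 × 1625) = 2305472 / 195000 = 11.82293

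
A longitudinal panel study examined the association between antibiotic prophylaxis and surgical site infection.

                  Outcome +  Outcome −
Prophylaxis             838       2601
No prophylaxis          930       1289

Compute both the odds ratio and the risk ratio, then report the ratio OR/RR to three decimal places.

0.768

Cells: a = 838, b = 2601, c = 930, d = 1289.
OR = (838·1289)/(2601·930) = 1080182/2418930 = 0.44655
Risk in exposed = 838/3439 = 0.24368; risk in unexposed = 930/2219 = 0.41911; RR = 0.58141
OR/RR = 0.44655 / 0.58141 = 0.76805
The outcome is not rare, so the OR lies further from 1 than the RR.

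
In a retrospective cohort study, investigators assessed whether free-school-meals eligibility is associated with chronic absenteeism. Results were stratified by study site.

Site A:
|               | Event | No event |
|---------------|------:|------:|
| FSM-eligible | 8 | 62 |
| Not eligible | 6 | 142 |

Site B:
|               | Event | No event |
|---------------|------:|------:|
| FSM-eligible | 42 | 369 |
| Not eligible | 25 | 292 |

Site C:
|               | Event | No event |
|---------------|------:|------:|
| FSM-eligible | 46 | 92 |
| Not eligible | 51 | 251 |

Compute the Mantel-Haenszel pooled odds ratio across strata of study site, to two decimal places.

1.93

OR_MH = Σ(aᵢdᵢ/nᵢ) / Σ(bᵢcᵢ/nᵢ), where nᵢ is the stratum total.
Stratum 1 (Site A): n = 218; a·d/n = 8·142/218 = 5.2110; b·c/n = 62·6/218 = 1.7064
Stratum 2 (Site B): n = 728; a·d/n = 42·292/728 = 16.8462; b·c/n = 369·25/728 = 12.6717
Stratum 3 (Site C): n = 440; a·d/n = 46·251/440 = 26.2409; b·c/n = 92·51/440 = 10.6636
OR_MH = (5.2110 + 16.8462 + 26.2409) / (1.7064 + 12.6717 + 10.6636) = 48.2981 / 25.0418 = 1.92870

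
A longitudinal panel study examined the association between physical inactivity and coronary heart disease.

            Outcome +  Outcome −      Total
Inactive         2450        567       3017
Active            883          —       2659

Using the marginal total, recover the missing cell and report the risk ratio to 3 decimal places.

2.445

The missing cell is in the unexposed row: 2659 − 883 = 1776.
So a = 2450, b = 567, c = 883, d = 1776.
RR = [a/(a+b)] / [c/(c+d)] = (2450/3017) / (883/2659) = 0.81206/0.33208 = 2.44539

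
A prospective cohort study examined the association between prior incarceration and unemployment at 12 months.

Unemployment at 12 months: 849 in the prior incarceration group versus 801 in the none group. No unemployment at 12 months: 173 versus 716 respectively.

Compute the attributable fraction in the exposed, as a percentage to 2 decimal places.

From the description: a = 849, b = 173, c = 801, d = 716.
Risk in exposed = 849/1022 = 0.83072; risk in unexposed = 801/1517 = 0.52802.
RR = 0.83072/0.52802 = 1.57329
AR% = (RR − 1)/RR × 100 = (1.57329 − 1)/1.57329 × 100 = 36.4391%

36.44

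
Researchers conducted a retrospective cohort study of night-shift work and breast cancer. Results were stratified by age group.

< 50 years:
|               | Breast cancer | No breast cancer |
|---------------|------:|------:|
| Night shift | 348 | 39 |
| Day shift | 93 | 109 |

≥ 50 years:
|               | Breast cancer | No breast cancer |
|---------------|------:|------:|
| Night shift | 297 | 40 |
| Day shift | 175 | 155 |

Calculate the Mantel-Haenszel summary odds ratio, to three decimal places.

OR_MH = Σ(aᵢdᵢ/nᵢ) / Σ(bᵢcᵢ/nᵢ), where nᵢ is the stratum total.
Stratum 1 (< 50 years): n = 589; a·d/n = 348·109/589 = 64.4007; b·c/n = 39·93/589 = 6.1579
Stratum 2 (≥ 50 years): n = 667; a·d/n = 297·155/667 = 69.0180; b·c/n = 40·175/667 = 10.4948
OR_MH = (64.4007 + 69.0180) / (6.1579 + 10.4948) = 133.4187 / 16.6526 = 8.01186

8.012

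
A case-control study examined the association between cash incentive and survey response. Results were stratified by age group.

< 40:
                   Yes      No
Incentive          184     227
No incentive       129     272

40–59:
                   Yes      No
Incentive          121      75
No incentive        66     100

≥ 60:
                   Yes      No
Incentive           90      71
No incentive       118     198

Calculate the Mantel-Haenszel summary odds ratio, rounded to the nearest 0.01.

OR_MH = Σ(aᵢdᵢ/nᵢ) / Σ(bᵢcᵢ/nᵢ), where nᵢ is the stratum total.
Stratum 1 (< 40): n = 812; a·d/n = 184·272/812 = 61.6355; b·c/n = 227·129/812 = 36.0628
Stratum 2 (40–59): n = 362; a·d/n = 121·100/362 = 33.4254; b·c/n = 75·66/362 = 13.6740
Stratum 3 (≥ 60): n = 477; a·d/n = 90·198/477 = 37.3585; b·c/n = 71·118/477 = 17.5639
OR_MH = (61.6355 + 33.4254 + 37.3585) / (36.0628 + 13.6740 + 17.5639) = 132.4194 / 67.3008 = 1.96758

1.97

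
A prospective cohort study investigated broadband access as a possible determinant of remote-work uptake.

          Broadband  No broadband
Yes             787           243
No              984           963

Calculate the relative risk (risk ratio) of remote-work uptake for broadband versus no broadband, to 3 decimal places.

Reading the table with exposure as columns: a = 787 (Broadband, case), b = 984 (Broadband, non-case), c = 243 (No broadband, case), d = 963.
Risk in exposed = 787/1771 = 0.44438; risk in unexposed = 243/1206 = 0.20149.
RR = 0.44438 / 0.20149 = 2.20545
The risk among the exposed is 2.21 times that among the unexposed.

2.205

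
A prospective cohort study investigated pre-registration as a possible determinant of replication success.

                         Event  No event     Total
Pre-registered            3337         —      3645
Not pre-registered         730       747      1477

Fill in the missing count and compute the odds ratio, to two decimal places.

The missing cell is in the exposed row: 3645 − 3337 = 308.
So a = 3337, b = 308, c = 730, d = 747.
OR = (a·d)/(b·c) = (3337 × 747) / (308 × 730) = 2492739 / 224840 = 11.08672

11.09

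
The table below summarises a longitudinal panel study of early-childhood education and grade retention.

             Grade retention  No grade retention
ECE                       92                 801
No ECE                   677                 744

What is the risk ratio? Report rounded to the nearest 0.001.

Cells: a = 92, b = 801, c = 677, d = 744.
Risk in exposed = 92/893 = 0.10302; risk in unexposed = 677/1421 = 0.47643.
RR = 0.10302 / 0.47643 = 0.21624
The risk is 78% lower among the exposed than among the unexposed.

0.216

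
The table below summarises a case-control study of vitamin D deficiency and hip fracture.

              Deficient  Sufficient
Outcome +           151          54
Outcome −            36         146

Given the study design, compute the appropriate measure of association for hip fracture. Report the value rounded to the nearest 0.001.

11.341

Reading the table with exposure as columns: a = 151 (Deficient, case), b = 36 (Deficient, non-case), c = 54 (Sufficient, case), d = 146.
This is a case-control study: participants were sampled on outcome status, so risks in the source population cannot be estimated directly — relative risk is not valid here. The odds ratio is the appropriate measure.
OR = (a·d)/(b·c) = (151 × 146) / (36 × 54) = 22046 / 1944 = 11.34053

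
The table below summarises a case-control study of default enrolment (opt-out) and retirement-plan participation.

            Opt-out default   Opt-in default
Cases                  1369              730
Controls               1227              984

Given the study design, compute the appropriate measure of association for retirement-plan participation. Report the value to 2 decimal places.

Reading the table with exposure as columns: a = 1369 (Opt-out default, case), b = 1227 (Opt-out default, non-case), c = 730 (Opt-in default, case), d = 984.
This is a case-control study: participants were sampled on outcome status, so risks in the source population cannot be estimated directly — relative risk is not valid here. The odds ratio is the appropriate measure.
OR = (a·d)/(b·c) = (1369 × 984) / (1227 × 730) = 1347096 / 895710 = 1.50394

1.50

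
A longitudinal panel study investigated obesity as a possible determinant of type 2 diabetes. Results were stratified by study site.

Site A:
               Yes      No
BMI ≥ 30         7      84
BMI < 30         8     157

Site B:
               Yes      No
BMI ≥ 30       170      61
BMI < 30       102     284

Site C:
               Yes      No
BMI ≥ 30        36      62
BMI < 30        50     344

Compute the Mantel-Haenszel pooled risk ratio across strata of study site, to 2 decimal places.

RR_MH = Σ(aᵢ·n₀ᵢ/nᵢ) / Σ(cᵢ·n₁ᵢ/nᵢ), with n₁ᵢ = aᵢ+bᵢ (exposed), n₀ᵢ = cᵢ+dᵢ (unexposed), nᵢ = n₁ᵢ+n₀ᵢ.
Stratum 1 (Site A): n₁ = 91, n₀ = 165, n = 256; a·n₀/n = 7·165/256 = 4.5117; c·n₁/n = 8·91/256 = 2.8438
Stratum 2 (Site B): n₁ = 231, n₀ = 386, n = 617; a·n₀/n = 170·386/617 = 106.3533; c·n₁/n = 102·231/617 = 38.1880
Stratum 3 (Site C): n₁ = 98, n₀ = 394, n = 492; a·n₀/n = 36·394/492 = 28.8293; c·n₁/n = 50·98/492 = 9.9593
RR_MH = (4.5117 + 106.3533 + 28.8293) / (2.8438 + 38.1880 + 9.9593) = 139.6943 / 50.9911 = 2.73958

2.74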